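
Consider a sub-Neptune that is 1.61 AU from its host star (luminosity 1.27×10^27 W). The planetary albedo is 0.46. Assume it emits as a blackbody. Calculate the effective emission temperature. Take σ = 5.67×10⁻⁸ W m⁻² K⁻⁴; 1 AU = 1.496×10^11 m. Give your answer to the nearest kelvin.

d = 1.61 × 1.496×10^11 m = 2.409×10^11 m.
S = L/(4πd²) = 1742 W m⁻².
The planet absorbs (1−α)S over its disc πR² and re-emits over 4πR², so the mean absorbed flux is (1−0.46)·1742/4 = 235.2 W m⁻².
In equilibrium σT⁴ equals this, so T = 253.8 K.

254 K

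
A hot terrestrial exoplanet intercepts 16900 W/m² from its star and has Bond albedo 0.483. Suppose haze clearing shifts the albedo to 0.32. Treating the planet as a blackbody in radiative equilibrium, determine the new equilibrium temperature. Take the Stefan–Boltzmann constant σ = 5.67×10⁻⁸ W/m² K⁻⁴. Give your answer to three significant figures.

T₂ = [S(1−α₂)/(4σ)]^(1/4) = [16900·0.68/(4σ)]^(1/4) = 474.4 K.

474 K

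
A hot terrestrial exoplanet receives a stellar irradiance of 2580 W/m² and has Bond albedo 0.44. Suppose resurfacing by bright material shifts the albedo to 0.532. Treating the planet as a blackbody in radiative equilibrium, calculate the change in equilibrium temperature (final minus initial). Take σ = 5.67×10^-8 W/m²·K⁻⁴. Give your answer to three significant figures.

-12.4 K

Initial: T₁ = [S(1−0.44)/(4σ)]^(1/4) = 282.5 K.
With α = 0.532, T₂ = 270.1 K.
ΔT = T₂ − T₁ = -12.40 K.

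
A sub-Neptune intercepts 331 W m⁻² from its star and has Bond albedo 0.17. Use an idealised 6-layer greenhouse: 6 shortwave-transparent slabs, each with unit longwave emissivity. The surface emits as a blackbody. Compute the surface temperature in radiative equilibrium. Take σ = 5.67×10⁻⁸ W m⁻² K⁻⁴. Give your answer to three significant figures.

OLR = S(1−α)/4 = 68.68 W m⁻²; the top layer radiates at T_e = 186.6 K.
Layer-by-layer balance gives σT_s⁴ = (N+1)σT_e⁴, so T_s = 7^¼·186.6 = 303.5 K.

303 K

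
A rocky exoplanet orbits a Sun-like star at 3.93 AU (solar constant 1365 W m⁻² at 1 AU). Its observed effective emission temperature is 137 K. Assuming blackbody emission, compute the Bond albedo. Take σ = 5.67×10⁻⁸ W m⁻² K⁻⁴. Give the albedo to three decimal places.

Flux at the orbit: S = 1365/(3.93)² = 88.38 W m⁻².
Energy balance: S(1−α)/4 = σT⁴, so 1−α = 4σT⁴/S.
σT⁴ = 19.97 W m⁻², so 4σT⁴ = 79.90 W m⁻².
Hence α = 1 − 79.90/88.38 = 0.0960.

0.096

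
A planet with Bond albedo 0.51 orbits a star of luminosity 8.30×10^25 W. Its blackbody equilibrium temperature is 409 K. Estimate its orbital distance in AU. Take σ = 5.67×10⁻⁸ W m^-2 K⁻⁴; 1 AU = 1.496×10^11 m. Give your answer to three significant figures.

Energy balance gives S = 4σT⁴/(1−α) = 12950 W m^-2.
From L = 4πd²S, d = √(8.30×10^25/(4π·12950)) = 2.258×10^10 m = 0.1509 AU.

0.151 AU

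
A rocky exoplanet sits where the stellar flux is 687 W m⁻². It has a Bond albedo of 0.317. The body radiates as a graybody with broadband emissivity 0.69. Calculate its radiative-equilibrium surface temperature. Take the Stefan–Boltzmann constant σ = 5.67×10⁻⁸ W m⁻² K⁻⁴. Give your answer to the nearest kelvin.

234 K

The planet absorbs (1−α)S over its disc πR² and re-emits over 4πR², so the mean absorbed flux is (1−0.317)·687.0/4 = 117.3 W m⁻².
Radiative balance εσT⁴ = 117.3 gives T = [117.3/(0.69·σ)]^(1/4) = 234.0 K.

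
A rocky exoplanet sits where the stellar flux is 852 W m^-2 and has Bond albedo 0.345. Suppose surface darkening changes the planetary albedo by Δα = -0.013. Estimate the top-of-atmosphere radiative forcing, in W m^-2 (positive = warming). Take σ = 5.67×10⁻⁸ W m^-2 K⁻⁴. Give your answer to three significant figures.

The change in absorbed flux is Δ[S(1−α)/4] = −SΔα/4 = 2.769 W m^-2.

2.77 W m^-2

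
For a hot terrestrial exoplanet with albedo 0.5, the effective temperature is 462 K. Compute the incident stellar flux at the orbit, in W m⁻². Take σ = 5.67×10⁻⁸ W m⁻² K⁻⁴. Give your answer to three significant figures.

From S(1−α)/4 = σT⁴: S = 4σT⁴/(1−α).
σT⁴ = 5.67×10⁻⁸·(462)⁴ = 2583 W m⁻².
S = 4·2583/0.5 = 20670 W m⁻².

20700 W m⁻²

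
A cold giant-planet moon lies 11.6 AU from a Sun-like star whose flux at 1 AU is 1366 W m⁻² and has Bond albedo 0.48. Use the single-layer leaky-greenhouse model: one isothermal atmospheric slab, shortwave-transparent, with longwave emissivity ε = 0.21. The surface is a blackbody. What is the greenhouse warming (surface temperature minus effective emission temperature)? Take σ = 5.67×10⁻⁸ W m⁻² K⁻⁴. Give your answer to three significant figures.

By the inverse-square law, S = 1366/11.6² = 10.15 W m⁻².
The planet radiates to space at T_e = [S(1−α)/(4σ)]^(1/4) = 69.46 K.
For a single slab of emissivity ε, T_s⁴ = 2T_e⁴/(2−ε); thus T_s = 69.46·(1.117)^(1/4) = 71.41 K.
T_s − T_e = 71.41 − 69.46 = 1.953 K.

1.95 K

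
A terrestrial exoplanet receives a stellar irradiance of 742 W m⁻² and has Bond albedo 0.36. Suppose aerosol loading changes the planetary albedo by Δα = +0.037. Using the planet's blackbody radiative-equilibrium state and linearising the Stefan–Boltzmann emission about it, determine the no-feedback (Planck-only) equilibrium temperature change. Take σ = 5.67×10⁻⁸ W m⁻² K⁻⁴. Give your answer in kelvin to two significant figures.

-3.1 kelvin

Reference equilibrium: T_e = [S(1−α)/(4σ)]^(1/4) = 213.9 K.
TOA radiative forcing: ΔF = −S·Δα/4 = −742.0·(+0.037)/4 = -6.863 W m⁻².
Linearising σT⁴ gives d(σT⁴)/dT = 4σT_e³ = 2.220 W m⁻² per K.
ΔT₀ = ΔF/λ_P = -6.863/2.220 = -3.09 K.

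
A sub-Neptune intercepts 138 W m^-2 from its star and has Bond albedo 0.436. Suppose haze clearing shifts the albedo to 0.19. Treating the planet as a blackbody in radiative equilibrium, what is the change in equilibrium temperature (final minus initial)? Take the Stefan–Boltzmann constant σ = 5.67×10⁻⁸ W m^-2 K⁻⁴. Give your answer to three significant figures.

12.9 kelvin

Initial: T₁ = [S(1−0.436)/(4σ)]^(1/4) = 136.1 K.
With α = 0.19, T₂ = 149.0 K.
ΔT = T₂ − T₁ = 12.89 K.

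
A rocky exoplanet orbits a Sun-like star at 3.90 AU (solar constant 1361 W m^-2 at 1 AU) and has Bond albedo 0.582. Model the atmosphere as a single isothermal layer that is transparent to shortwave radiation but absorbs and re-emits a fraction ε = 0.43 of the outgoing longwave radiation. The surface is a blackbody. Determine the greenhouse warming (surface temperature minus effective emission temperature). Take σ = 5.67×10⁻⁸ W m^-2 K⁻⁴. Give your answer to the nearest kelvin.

Irradiance scales as 1/d², so S = 1361 W m^-2 × (1/3.90)² = 89.48 W m^-2.
Effective emission temperature (TOA balance): σT_e⁴ = S(1−α)/4 = 9.351 W m^-2 → T_e = 113.3 K.
For a single slab of emissivity ε, T_s⁴ = 2T_e⁴/(2−ε); thus T_s = 113.3·(1.274)^(1/4) = 120.4 K.
The atmosphere warms the surface by 7.070 K.

7 K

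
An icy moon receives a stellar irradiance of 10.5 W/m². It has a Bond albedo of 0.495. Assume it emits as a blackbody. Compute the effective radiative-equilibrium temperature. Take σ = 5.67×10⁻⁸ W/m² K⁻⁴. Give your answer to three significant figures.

69.5 K

Absorbed flux (global mean): S(1−α)/4 = 10.50·0.505/4 = 1.326 W/m².
In equilibrium σT⁴ equals this, so T = 69.54 K.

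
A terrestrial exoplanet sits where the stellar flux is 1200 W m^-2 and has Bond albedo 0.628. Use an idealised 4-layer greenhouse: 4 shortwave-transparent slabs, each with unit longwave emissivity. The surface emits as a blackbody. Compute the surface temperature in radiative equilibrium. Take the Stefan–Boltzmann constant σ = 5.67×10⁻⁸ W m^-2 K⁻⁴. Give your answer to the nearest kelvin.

315 K

OLR = S(1−α)/4 = 111.6 W m^-2; the top layer radiates at T_e = 210.6 K.
Layer-by-layer balance gives σT_s⁴ = (N+1)σT_e⁴, so T_s = 5^¼·210.6 = 315.0 K.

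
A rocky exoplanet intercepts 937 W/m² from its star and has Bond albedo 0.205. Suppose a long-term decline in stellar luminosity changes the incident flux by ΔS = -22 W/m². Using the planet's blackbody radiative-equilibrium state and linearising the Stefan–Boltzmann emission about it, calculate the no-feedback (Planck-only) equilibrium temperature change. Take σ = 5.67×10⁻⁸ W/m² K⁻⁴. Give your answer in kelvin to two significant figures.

-1.4 K

The baseline emission temperature is T_e = 239.4 K.
Only a fraction (1−α) is absorbed and it's spread over 4πR², so ΔF = (1−α)ΔS/4 = -4.373 W/m².
The Planck feedback parameter is 4σT_e³ = 3.112 W/m²/K.
Hence the no-feedback warming is ΔF/(4σT_e³) = -1.41 K.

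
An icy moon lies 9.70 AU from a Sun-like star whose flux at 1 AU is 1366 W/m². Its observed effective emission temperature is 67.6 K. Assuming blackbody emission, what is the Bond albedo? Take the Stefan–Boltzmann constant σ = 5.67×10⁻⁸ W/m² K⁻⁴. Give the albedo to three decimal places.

Irradiance scales as 1/d², so S = 1366 W/m² × (1/9.70)² = 14.52 W/m².
Rearranging the radiative balance, α = 1 − 4σT⁴/S.
σT⁴ = 1.184 W/m², so 4σT⁴ = 4.736 W/m².
1−α = 4.736/14.52 = 0.3262, so α = 0.6738.

0.674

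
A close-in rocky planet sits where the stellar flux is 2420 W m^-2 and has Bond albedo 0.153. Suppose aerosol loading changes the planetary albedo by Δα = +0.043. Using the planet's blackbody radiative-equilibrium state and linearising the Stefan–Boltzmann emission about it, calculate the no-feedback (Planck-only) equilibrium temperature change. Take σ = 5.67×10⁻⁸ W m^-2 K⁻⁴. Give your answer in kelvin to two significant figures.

The baseline emission temperature is T_e = 308.3 K.
The change in absorbed flux is Δ[S(1−α)/4] = −SΔα/4 = -26.01 W m^-2.
Linearising σT⁴ gives d(σT⁴)/dT = 4σT_e³ = 6.648 W m^-2 per K.
So ΔT₀ = -26.01/6.648 = -3.91 K.

-3.9 kelvin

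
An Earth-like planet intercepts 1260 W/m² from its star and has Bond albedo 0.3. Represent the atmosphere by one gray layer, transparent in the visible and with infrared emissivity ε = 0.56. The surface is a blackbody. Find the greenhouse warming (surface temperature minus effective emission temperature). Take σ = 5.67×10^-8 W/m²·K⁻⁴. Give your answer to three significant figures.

The planet radiates to space at T_e = [S(1−α)/(4σ)]^(1/4) = 249.7 K.
For a single slab of emissivity ε, T_s⁴ = 2T_e⁴/(2−ε); thus T_s = 249.7·(1.389)^(1/4) = 271.1 K.
T_s − T_e = 271.1 − 249.7 = 21.37 K.

21.4 K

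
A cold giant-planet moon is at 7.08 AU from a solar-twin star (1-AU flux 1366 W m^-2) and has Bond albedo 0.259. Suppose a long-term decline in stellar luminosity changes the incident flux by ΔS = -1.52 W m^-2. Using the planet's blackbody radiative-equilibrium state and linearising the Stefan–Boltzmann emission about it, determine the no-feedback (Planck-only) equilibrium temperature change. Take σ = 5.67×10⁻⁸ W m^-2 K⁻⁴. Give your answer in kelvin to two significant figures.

Flux at the orbit: S = 1366/(7.08)² = 27.25 W m^-2.
Reference equilibrium: T_e = [S(1−α)/(4σ)]^(1/4) = 97.14 K.
TOA radiative forcing: ΔF = (1−α)ΔS/4 = 0.741·(-1.52)/4 = -0.2816 W m^-2.
Linearising σT⁴ gives d(σT⁴)/dT = 4σT_e³ = 0.2079 W m^-2 per K.
ΔT₀ = ΔF/λ_P = -0.2816/0.2079 = -1.35 K.

-1.4 K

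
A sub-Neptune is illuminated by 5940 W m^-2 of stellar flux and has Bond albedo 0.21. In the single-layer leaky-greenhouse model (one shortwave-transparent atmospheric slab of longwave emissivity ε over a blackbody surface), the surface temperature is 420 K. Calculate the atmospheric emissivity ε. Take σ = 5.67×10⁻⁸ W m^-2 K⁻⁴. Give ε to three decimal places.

First, T_e = [5940·(1−0.21)/(4σ)]^(1/4) = 379.3 K.
Inverting T_s⁴ = 2T_e⁴/(2−ε): (T_e/T_s)⁴ = 0.6649, so ε = 2(1 − 0.6649) = 0.6701.

0.670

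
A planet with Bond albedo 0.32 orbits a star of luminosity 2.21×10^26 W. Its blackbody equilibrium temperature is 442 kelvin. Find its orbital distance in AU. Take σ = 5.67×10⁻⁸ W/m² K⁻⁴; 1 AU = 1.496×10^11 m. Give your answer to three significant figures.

Required flux: S = 4σT⁴/(1−α) = 12730 W/m².
S = L/(4πd²) → d = √(L/4πS) = √(2.21×10^26/(4π·12730)) = 3.717×10^10 m = 0.2485 AU.

0.248 AU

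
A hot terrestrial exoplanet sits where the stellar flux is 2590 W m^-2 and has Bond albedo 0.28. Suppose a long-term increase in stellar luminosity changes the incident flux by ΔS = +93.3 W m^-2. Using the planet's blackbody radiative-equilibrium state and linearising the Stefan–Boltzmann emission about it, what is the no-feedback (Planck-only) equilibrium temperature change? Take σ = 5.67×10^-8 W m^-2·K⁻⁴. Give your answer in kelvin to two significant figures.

2.7 kelvin

The baseline emission temperature is T_e = 301.1 K.
TOA radiative forcing: ΔF = (1−α)ΔS/4 = 0.72·(+93.3)/4 = 16.79 W m^-2.
Linearising σT⁴ gives d(σT⁴)/dT = 4σT_e³ = 6.193 W m^-2 per K.
ΔT₀ = ΔF/λ_P = 16.79/6.193 = 2.71 K.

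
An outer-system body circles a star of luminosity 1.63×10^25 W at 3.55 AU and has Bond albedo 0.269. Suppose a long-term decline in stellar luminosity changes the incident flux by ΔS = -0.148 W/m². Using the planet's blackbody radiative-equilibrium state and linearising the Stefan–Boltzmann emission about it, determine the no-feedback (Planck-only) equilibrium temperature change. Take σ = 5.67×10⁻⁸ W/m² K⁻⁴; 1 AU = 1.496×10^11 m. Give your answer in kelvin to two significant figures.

-0.50 kelvin

Orbital distance: d = 3.55 AU = 5.311×10^11 m.
Flux at the orbit: S = L/(4πd²) = 1.63×10^25/(4π·(5.31×10^11)²) = 4.599 W/m².
Unperturbed T_e = [4.599·(1−0.269)/(4σ)]^¼ = 62.05 K.
ΔF = Δ[S(1−α)]/4 = (1−0.269)·-0.148/4 = -0.02705 W/m².
Linearising σT⁴ gives d(σT⁴)/dT = 4σT_e³ = 0.05418 W/m² per K.
Hence the no-feedback warming is ΔF/(4σT_e³) = -0.499 K.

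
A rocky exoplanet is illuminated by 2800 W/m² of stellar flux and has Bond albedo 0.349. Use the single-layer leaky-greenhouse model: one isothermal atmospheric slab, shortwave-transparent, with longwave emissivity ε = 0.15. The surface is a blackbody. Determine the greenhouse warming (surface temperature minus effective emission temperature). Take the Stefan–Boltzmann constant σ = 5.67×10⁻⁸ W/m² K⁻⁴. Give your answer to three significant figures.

Effective emission temperature (TOA balance): σT_e⁴ = S(1−α)/4 = 455.7 W/m² → T_e = 299.4 K.
Surface balance with a leaky layer gives σT_s⁴ = σT_e⁴·2/(2−ε), so T_s = T_e·[2/(2−0.15)]^(1/4) = 305.3 K.
Greenhouse warming: T_s − T_e = 5.893 K.

5.89 kelvin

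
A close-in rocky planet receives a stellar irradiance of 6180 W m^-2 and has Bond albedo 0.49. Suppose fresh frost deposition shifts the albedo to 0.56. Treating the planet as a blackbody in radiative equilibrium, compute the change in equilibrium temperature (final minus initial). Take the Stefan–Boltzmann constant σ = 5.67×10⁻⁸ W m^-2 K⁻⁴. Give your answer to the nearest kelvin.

Before: T₁ = [6180·0.51/(4σ)]^(1/4) = 343.3 K.
After:  T₂ = [6180·0.44/(4σ)]^(1/4) = 330.9 K.
Change: 330.9 − 343.3 = -12.44 K.

-12 K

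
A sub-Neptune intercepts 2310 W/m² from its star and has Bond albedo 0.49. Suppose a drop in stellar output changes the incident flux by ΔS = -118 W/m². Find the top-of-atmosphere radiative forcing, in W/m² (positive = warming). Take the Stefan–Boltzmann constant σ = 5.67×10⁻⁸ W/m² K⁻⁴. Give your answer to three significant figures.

-15.0 W/m²

Only a fraction (1−α) is absorbed and it's spread over 4πR², so ΔF = (1−α)ΔS/4 = -15.04 W/m².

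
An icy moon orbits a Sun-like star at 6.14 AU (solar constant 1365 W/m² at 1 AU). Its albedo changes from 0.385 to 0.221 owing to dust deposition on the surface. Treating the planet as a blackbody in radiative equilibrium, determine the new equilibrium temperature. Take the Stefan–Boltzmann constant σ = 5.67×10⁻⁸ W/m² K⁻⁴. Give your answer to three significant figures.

Flux at the orbit: S = 1365/(6.14)² = 36.21 W/m².
T₂ = [S(1−α₂)/(4σ)]^(1/4) = [36.21·0.779/(4σ)]^(1/4) = 105.6 K.

106 K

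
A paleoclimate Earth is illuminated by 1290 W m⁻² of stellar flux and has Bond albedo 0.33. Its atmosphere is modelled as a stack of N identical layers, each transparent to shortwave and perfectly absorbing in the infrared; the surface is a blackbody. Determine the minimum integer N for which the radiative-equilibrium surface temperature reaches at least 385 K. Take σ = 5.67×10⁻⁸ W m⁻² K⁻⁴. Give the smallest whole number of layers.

5

The effective emission temperature is T_e = [S(1−α)/(4σ)]^¼ = 248.5 K.
Since T_s⁴ = (N+1)T_e⁴, we need N ≥ (T_s/T_e)⁴ − 1 = 4.765.
The minimum whole number is N = 5.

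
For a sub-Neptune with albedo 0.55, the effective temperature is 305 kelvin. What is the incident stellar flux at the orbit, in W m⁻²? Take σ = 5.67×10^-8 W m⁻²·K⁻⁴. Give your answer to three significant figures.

Invert the energy balance for S: S = 4σT⁴/(1−α).
The emitted flux is σT⁴ = 490.7 W m⁻².
So S = 4×490.7/(1−0.55) = 4361 W m⁻².

4360 W m⁻²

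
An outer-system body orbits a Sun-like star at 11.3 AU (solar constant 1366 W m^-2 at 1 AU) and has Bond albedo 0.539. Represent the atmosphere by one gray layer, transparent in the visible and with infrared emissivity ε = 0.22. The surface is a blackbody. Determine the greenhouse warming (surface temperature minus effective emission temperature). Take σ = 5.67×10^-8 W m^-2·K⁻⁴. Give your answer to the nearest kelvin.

2 K

Irradiance scales as 1/d², so S = 1366 W m^-2 × (1/11.3)² = 10.70 W m^-2.
Effective emission temperature (TOA balance): σT_e⁴ = S(1−α)/4 = 1.233 W m^-2 → T_e = 68.29 K.
For a single slab of emissivity ε, T_s⁴ = 2T_e⁴/(2−ε); thus T_s = 68.29·(1.124)^(1/4) = 70.31 K.
T_s − T_e = 70.31 − 68.29 = 2.019 K.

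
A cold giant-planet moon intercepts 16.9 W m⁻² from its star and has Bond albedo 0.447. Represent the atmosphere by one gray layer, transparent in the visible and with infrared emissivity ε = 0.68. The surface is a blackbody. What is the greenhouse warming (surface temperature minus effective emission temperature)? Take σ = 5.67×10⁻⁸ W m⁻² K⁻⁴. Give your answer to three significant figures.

The planet radiates to space at T_e = [S(1−α)/(4σ)]^(1/4) = 80.12 K.
For a single slab of emissivity ε, T_s⁴ = 2T_e⁴/(2−ε); thus T_s = 80.12·(1.515)^(1/4) = 88.89 K.
T_s − T_e = 88.89 − 80.12 = 8.770 K.

8.77 kelvin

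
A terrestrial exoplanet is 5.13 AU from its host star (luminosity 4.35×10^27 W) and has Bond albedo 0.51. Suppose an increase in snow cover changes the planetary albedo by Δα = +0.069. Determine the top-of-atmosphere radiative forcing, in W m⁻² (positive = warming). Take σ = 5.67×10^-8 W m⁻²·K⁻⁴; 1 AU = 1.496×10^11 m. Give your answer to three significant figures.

d = 5.13 × 1.496×10^11 m = 7.674×10^11 m.
Flux at the orbit: S = L/(4πd²) = 4.35×10^27/(4π·(7.67×10^11)²) = 587.7 W m⁻².
The change in absorbed flux is Δ[S(1−α)/4] = −SΔα/4 = -10.14 W m⁻².

-10.1 W m⁻²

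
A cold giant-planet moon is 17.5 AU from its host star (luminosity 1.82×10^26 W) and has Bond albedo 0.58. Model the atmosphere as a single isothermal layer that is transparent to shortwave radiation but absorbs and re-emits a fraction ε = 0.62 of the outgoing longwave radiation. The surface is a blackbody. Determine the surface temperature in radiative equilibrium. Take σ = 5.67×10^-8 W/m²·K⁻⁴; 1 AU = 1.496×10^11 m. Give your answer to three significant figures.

48.8 K

d = 17.5 × 1.496×10^11 m = 2.618×10^12 m.
S = L/(4πd²) = 2.113 W/m².
Effective emission temperature (TOA balance): σT_e⁴ = S(1−α)/4 = 0.2219 W/m² → T_e = 44.48 K.
Surface balance with a leaky layer gives σT_s⁴ = σT_e⁴·2/(2−ε), so T_s = T_e·[2/(2−0.62)]^(1/4) = 48.80 K.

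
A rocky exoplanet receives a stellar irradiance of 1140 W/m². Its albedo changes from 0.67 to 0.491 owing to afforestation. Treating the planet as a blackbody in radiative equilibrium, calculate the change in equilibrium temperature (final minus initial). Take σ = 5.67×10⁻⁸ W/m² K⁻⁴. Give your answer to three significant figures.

23.1 kelvin

Before: T₁ = [1140·0.33/(4σ)]^(1/4) = 201.8 K.
With α = 0.491, T₂ = 224.9 K.
ΔT = T₂ − T₁ = 23.09 K.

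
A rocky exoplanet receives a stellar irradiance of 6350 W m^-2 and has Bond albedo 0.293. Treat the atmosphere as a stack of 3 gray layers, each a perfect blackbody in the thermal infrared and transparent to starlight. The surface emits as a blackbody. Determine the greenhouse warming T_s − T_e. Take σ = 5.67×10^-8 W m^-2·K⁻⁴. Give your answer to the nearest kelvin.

The effective emission temperature is T_e = [S(1−α)/(4σ)]^¼ = 375.1 K.
Surface: T_s = (4)^¼·T_e = 530.5 K.
So the greenhouse effect raises the surface by 530.5 − 375.1 = 155.4 K.

155 K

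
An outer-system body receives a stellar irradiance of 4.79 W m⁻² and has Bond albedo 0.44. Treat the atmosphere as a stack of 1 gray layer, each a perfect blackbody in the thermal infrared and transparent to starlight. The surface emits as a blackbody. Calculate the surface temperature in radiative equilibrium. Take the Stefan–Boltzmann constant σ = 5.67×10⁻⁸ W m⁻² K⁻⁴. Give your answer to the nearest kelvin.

The effective emission temperature is T_e = [S(1−α)/(4σ)]^¼ = 58.64 K.
For an N-layer opaque stack, T_s⁴ = (N+1)T_e⁴, hence T_s = (2)^(1/4)×58.64 K = 69.74 K.

70 K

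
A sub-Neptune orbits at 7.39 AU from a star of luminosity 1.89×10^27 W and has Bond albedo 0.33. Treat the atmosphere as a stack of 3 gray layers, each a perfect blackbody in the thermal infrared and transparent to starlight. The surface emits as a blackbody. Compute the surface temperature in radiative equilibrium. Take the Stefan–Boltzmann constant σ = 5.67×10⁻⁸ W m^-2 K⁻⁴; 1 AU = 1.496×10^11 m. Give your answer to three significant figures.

d = 7.39 × 1.496×10^11 m = 1.106×10^12 m.
Spreading L over a sphere of radius d: S = 1.89×10^27/(4π·1.11×10^12²) = 123.1 W m^-2.
Top-of-atmosphere balance: σT_e⁴ = S(1−α)/4 = 20.61 W m^-2 → T_e = 138.1 K.
For an N-layer opaque stack, T_s⁴ = (N+1)T_e⁴, hence T_s = (4)^(1/4)×138.1 K = 195.3 K.

195 K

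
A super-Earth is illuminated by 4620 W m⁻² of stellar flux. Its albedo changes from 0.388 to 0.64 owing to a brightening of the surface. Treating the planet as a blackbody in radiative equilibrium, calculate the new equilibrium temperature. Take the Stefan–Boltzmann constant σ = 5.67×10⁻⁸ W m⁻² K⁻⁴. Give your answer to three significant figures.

New equilibrium: T₂ = [(1−0.64)·4620/(4σ)]^(1/4) = 292.6 K.

293 K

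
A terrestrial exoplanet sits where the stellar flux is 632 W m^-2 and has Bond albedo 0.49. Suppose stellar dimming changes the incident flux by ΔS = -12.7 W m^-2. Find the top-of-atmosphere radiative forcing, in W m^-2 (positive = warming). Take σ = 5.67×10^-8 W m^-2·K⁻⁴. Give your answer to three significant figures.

-1.62 W m^-2

ΔF = Δ[S(1−α)]/4 = (1−0.49)·-12.7/4 = -1.619 W m^-2.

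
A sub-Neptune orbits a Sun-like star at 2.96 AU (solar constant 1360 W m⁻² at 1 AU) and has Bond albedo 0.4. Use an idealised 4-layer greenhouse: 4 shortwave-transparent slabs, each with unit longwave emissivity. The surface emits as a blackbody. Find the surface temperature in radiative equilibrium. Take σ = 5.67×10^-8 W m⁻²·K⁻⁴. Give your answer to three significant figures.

Flux at the orbit: S = 1360/(2.96)² = 155.2 W m⁻².
The effective emission temperature is T_e = [S(1−α)/(4σ)]^¼ = 142.4 K.
Layer-by-layer balance gives σT_s⁴ = (N+1)σT_e⁴, so T_s = 5^¼·142.4 = 212.9 K.

213 K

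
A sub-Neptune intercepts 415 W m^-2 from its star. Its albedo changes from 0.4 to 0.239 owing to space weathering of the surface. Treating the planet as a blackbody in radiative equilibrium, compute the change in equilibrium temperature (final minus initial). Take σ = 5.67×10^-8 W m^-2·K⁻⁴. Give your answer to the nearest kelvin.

With α = 0.4, T₁ = 182.0 K.
With α = 0.239, T₂ = 193.2 K.
ΔT = T₂ − T₁ = 11.15 K.

11 kelvin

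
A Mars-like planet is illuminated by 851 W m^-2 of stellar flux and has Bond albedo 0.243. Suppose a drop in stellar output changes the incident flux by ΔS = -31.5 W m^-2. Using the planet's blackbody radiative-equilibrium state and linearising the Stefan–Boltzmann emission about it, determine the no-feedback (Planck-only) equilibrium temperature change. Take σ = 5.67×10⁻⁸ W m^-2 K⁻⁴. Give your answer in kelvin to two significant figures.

Reference equilibrium: T_e = [S(1−α)/(4σ)]^(1/4) = 230.9 K.
TOA radiative forcing: ΔF = (1−α)ΔS/4 = 0.757·(-31.5)/4 = -5.961 W m^-2.
Planck response: λ_P = 4σT_e³ = 4·5.67×10⁻⁸·(230.9)³ = 2.790 W m^-2/K.
ΔT₀ = ΔF/λ_P = -5.961/2.790 = -2.14 K.

-2.1 K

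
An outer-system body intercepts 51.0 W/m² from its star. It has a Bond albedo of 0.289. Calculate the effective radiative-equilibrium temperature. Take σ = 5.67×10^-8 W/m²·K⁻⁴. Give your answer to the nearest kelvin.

Averaging over the sphere, the absorbed flux is S(1−α)/4 = 9.065 W/m².
Balancing against σT⁴: T = (9.065/5.67×10⁻⁸)^(1/4) = 112.4 K.

112 K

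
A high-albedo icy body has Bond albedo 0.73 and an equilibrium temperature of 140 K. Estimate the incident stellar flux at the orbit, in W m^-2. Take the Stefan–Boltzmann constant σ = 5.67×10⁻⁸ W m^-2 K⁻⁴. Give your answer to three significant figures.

323 W m^-2

From S(1−α)/4 = σT⁴: S = 4σT⁴/(1−α).
σT⁴ = 5.67×10⁻⁸·(140)⁴ = 21.78 W m^-2.
S = 4·21.78/0.27 = 322.7 W m^-2.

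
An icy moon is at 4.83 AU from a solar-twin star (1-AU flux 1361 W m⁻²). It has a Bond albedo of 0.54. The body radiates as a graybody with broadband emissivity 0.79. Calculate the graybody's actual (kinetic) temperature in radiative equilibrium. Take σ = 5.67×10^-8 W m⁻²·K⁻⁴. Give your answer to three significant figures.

Irradiance scales as 1/d², so S = 1361 W m⁻² × (1/4.83)² = 58.34 W m⁻².
Absorbed flux (global mean): S(1−α)/4 = 58.34·0.46/4 = 6.709 W m⁻².
Radiative balance εσT⁴ = 6.709 gives T = [6.709/(0.79·σ)]^(1/4) = 110.6 K.

111 K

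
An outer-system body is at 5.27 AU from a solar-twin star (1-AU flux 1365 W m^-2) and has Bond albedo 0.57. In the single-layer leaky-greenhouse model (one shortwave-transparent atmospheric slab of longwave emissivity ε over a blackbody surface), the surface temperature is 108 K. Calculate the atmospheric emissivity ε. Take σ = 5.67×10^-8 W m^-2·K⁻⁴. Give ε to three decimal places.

0.630

Irradiance scales as 1/d², so S = 1365 W m^-2 × (1/5.27)² = 49.15 W m^-2.
TOA balance gives T_e = 98.25 K.
Inverting T_s⁴ = 2T_e⁴/(2−ε): (T_e/T_s)⁴ = 0.6849, so ε = 2(1 − 0.6849) = 0.6302.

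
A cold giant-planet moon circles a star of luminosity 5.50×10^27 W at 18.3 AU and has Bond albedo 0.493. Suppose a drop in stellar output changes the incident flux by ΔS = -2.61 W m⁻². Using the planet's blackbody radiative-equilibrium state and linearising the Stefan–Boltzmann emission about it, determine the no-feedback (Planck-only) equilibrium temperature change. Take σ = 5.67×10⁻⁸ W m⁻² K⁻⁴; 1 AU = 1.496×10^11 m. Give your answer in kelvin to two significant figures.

Orbital distance: d = 18.3 AU = 2.738×10^12 m.
S = L/(4πd²) = 58.40 W m⁻².
Unperturbed T_e = [58.40·(1−0.493)/(4σ)]^¼ = 106.9 K.
ΔF = Δ[S(1−α)]/4 = (1−0.493)·-2.61/4 = -0.3308 W m⁻².
The Planck feedback parameter is 4σT_e³ = 0.2770 W m⁻²/K.
ΔT₀ = ΔF/λ_P = -0.3308/0.2770 = -1.19 K.

-1.2 K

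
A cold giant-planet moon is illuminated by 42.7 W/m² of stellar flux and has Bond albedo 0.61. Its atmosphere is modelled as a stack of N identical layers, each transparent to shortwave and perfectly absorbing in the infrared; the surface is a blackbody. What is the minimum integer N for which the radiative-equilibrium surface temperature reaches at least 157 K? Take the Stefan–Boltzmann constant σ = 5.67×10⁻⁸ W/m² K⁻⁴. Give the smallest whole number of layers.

Top-of-atmosphere balance: σT_e⁴ = S(1−α)/4 = 4.163 W/m² → T_e = 92.57 K.
Need (N+1)T_e⁴ ≥ T_s⁴, i.e. N+1 ≥ (157/92.57)⁴ = 8.275.
The minimum whole number is N = 8.

8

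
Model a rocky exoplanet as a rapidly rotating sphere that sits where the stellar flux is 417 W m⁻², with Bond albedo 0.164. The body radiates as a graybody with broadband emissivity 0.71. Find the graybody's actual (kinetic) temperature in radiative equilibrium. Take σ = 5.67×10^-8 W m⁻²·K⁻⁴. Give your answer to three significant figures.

216 K

Absorbed flux (global mean): S(1−α)/4 = 417.0·0.836/4 = 87.15 W m⁻².
Radiative balance εσT⁴ = 87.15 gives T = [87.15/(0.71·σ)]^(1/4) = 215.7 K.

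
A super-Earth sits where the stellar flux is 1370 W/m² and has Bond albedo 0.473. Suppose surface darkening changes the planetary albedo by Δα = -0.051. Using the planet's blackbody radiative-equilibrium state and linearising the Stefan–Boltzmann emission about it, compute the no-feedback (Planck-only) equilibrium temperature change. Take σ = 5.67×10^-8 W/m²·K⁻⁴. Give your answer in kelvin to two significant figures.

5.7 K

The baseline emission temperature is T_e = 237.5 K.
The change in absorbed flux is Δ[S(1−α)/4] = −SΔα/4 = 17.47 W/m².
The Planck feedback parameter is 4σT_e³ = 3.040 W/m²/K.
ΔT₀ = ΔF/λ_P = 17.47/3.040 = 5.75 K.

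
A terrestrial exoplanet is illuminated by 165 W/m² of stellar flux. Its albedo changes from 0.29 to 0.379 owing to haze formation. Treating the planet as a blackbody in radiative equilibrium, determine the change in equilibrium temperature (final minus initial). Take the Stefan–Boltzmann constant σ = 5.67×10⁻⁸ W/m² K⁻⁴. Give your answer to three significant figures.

-4.96 K

Before: T₁ = [165.0·0.71/(4σ)]^(1/4) = 150.8 K.
Final:   T₂ = [S(1−0.379)/(4σ)]^(1/4) = 145.8 K.
Change: 145.8 − 150.8 = -4.964 K.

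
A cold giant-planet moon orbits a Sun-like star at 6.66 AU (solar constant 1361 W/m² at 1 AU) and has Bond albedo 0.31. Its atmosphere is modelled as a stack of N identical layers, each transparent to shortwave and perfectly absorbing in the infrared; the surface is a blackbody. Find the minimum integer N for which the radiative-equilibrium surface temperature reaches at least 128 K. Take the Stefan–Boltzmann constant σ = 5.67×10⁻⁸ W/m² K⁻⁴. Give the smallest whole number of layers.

Irradiance scales as 1/d², so S = 1361 W/m² × (1/6.66)² = 30.68 W/m².
The effective emission temperature is T_e = [S(1−α)/(4σ)]^¼ = 98.29 K.
Since T_s⁴ = (N+1)T_e⁴, we need N ≥ (T_s/T_e)⁴ − 1 = 1.876.
So N ≥ 1.876; the smallest integer is N = 2.

2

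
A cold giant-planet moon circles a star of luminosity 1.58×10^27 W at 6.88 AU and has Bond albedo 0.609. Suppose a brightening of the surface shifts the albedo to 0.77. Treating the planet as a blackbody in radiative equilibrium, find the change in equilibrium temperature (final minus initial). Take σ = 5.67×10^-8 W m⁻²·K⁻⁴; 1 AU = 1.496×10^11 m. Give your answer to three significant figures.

-14.9 K

Orbital distance: d = 6.88 AU = 1.029×10^12 m.
Flux at the orbit: S = L/(4πd²) = 1.58×10^27/(4π·(1.03×10^12)²) = 118.7 W m⁻².
Initial: T₁ = [S(1−0.609)/(4σ)]^(1/4) = 119.6 K.
Final:   T₂ = [S(1−0.77)/(4σ)]^(1/4) = 104.7 K.
Change: 104.7 − 119.6 = -14.86 K.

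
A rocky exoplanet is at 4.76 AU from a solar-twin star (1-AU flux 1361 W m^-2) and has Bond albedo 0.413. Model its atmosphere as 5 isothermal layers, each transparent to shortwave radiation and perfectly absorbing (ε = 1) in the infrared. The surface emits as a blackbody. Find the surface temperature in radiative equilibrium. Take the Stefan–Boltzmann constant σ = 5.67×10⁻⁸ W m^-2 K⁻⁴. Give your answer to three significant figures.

By the inverse-square law, S = 1361/4.76² = 60.07 W m^-2.
OLR = S(1−α)/4 = 8.815 W m^-2; the top layer radiates at T_e = 111.7 K.
Layer-by-layer balance gives σT_s⁴ = (N+1)σT_e⁴, so T_s = 6^¼·111.7 = 174.8 K.

175 kelvin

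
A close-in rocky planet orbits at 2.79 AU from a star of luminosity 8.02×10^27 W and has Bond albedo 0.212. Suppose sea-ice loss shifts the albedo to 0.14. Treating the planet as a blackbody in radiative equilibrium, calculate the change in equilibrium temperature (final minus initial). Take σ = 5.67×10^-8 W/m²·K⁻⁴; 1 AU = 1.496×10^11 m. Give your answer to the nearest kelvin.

7 kelvin

d = 2.79 × 1.496×10^11 m = 4.174×10^11 m.
Flux at the orbit: S = L/(4πd²) = 8.02×10^27/(4π·(4.17×10^11)²) = 3663 W/m².
Before: T₁ = [3663·0.788/(4σ)]^(1/4) = 335.9 K.
After:  T₂ = [3663·0.86/(4σ)]^(1/4) = 343.3 K.
Change: 343.3 − 335.9 = 7.423 K.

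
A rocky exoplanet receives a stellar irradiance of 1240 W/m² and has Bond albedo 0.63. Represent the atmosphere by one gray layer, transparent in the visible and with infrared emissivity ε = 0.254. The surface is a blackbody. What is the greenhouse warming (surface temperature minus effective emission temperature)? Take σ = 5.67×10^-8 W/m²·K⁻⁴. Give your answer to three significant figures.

7.32 K

At the top of the atmosphere, σT_e⁴ = S(1−α)/4 = 114.7 W/m², giving T_e = 212.1 K.
The surface balance (absorbed SW + ε·downward IR = σT_s⁴) with T_a⁴ = T_s⁴/2 reduces to T_s = T_e·[2/(2−ε)]^¼ = 219.4 K.
The atmosphere warms the surface by 7.325 K.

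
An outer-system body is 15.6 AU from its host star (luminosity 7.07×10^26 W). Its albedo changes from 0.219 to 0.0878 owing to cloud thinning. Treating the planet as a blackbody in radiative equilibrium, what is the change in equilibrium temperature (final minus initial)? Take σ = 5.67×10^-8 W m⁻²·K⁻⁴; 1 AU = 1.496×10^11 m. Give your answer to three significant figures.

3.06 K

Orbital distance: d = 15.6 AU = 2.334×10^12 m.
Spreading L over a sphere of radius d: S = 7.07×10^26/(4π·2.33×10^12²) = 10.33 W m⁻².
With α = 0.219, T₁ = 77.23 K.
After:  T₂ = [10.33·0.912/(4σ)]^(1/4) = 80.29 K.
Change: 80.29 − 77.23 = 3.057 K.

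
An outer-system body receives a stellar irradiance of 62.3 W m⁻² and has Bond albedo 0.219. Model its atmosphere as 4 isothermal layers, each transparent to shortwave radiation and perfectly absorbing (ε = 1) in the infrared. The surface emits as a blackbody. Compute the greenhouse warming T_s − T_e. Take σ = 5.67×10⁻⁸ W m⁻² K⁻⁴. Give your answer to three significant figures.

Top-of-atmosphere balance: σT_e⁴ = S(1−α)/4 = 12.16 W m⁻² → T_e = 121.0 K.
T_s = (N+1)^(1/4)·T_e = 181.0 K.
Warming: T_s − T_e = 59.95 K.

59.9 K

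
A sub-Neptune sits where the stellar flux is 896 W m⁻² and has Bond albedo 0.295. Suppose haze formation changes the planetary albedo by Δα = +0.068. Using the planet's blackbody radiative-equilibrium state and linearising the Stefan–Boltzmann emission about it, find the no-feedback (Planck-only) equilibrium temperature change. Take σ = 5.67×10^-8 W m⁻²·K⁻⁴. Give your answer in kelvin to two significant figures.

-5.5 K

Unperturbed T_e = [896.0·(1−0.295)/(4σ)]^¼ = 229.7 K.
The change in absorbed flux is Δ[S(1−α)/4] = −SΔα/4 = -15.23 W m⁻².
The Planck feedback parameter is 4σT_e³ = 2.750 W m⁻²/K.
Hence the no-feedback warming is ΔF/(4σT_e³) = -5.54 K.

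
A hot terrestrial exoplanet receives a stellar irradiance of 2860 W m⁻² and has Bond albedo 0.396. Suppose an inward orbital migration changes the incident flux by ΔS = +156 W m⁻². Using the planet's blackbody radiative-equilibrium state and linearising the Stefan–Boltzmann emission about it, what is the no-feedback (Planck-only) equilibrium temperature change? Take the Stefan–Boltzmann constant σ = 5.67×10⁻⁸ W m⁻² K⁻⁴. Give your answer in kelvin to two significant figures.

4.0 K

Unperturbed T_e = [2860·(1−0.396)/(4σ)]^¼ = 295.4 K.
TOA radiative forcing: ΔF = (1−α)ΔS/4 = 0.604·(+156)/4 = 23.56 W m⁻².
Linearising σT⁴ gives d(σT⁴)/dT = 4σT_e³ = 5.847 W m⁻² per K.
Hence the no-feedback warming is ΔF/(4σT_e³) = 4.03 K.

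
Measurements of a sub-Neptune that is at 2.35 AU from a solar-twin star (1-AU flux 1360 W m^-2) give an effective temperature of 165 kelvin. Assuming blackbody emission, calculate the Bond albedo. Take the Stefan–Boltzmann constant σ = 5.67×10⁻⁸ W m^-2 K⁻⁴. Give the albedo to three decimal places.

By the inverse-square law, S = 1360/2.35² = 246.3 W m^-2.
Energy balance: S(1−α)/4 = σT⁴, so 1−α = 4σT⁴/S.
4σT⁴ = 4·5.67×10⁻⁸·(165)⁴ = 168.1 W m^-2.
1−α = 168.1/246.3 = 0.6826, so α = 0.3174.

0.317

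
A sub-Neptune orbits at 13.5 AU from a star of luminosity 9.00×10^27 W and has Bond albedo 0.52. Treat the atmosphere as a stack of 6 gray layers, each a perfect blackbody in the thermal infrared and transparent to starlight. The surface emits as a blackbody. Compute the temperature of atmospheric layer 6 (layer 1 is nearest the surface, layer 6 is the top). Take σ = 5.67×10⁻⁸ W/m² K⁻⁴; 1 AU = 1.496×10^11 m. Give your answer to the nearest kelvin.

139 K

Orbital distance: d = 13.5 AU = 2.020×10^12 m.
Flux at the orbit: S = L/(4πd²) = 9.00×10^27/(4π·(2.02×10^12)²) = 175.6 W/m².
Top-of-atmosphere balance: σT_e⁴ = S(1−α)/4 = 21.07 W/m² → T_e = 138.8 K.
In the N-layer model, layer k (counted from the surface) has T_k = (N+1−k)^(1/4)·T_e.
With k = 6: T_6 = (6+1−6)^¼·138.8 K = 138.8 K.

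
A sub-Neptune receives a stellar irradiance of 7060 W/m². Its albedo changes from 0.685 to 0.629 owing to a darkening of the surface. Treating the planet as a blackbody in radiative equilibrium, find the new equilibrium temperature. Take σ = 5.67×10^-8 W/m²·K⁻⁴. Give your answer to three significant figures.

With the new albedo, S(1−α₂)/4 = 654.8 W/m², so T₂ = 327.8 K.

328 K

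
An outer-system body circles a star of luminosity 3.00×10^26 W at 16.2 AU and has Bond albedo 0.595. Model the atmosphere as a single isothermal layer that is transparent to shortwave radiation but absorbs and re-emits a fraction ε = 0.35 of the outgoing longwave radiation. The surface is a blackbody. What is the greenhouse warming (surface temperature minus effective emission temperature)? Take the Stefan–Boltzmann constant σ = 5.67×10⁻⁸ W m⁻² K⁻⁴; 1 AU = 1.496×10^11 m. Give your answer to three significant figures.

2.56 K

d = 16.2 × 1.496×10^11 m = 2.424×10^12 m.
Spreading L over a sphere of radius d: S = 3.00×10^26/(4π·2.42×10^12²) = 4.065 W m⁻².
At the top of the atmosphere, σT_e⁴ = S(1−α)/4 = 0.4115 W m⁻², giving T_e = 51.90 K.
The surface balance (absorbed SW + ε·downward IR = σT_s⁴) with T_a⁴ = T_s⁴/2 reduces to T_s = T_e·[2/(2−ε)]^¼ = 54.46 K.
T_s − T_e = 54.46 − 51.90 = 2.557 K.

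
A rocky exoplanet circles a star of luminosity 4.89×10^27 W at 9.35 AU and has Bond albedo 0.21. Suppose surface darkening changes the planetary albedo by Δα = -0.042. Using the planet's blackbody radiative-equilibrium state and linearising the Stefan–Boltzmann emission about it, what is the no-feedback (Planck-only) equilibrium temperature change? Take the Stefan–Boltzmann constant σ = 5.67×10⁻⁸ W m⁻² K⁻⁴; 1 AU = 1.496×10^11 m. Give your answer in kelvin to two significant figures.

2.2 kelvin

d = 9.35 × 1.496×10^11 m = 1.399×10^12 m.
Flux at the orbit: S = L/(4πd²) = 4.89×10^27/(4π·(1.40×10^12)²) = 198.9 W m⁻².
Unperturbed T_e = [198.9·(1−0.21)/(4σ)]^¼ = 162.2 K.
ΔF = −(S/4)Δα = −(198.9/4)×(-0.042) = 2.088 W m⁻².
Planck response: λ_P = 4σT_e³ = 4·5.67×10⁻⁸·(162.2)³ = 0.9685 W m⁻²/K.
So ΔT₀ = 2.088/0.9685 = 2.16 K.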